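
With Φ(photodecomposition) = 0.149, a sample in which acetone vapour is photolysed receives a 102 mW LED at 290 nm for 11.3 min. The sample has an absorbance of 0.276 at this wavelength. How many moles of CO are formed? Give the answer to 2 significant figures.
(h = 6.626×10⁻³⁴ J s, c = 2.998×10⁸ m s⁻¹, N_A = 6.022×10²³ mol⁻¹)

1.2×10⁻⁵ mol

Photon energy at 290 nm: hc/λ = (6.626×10⁻³⁴)(2.998×10⁸)/(290×10⁻⁹) = 6.850×10⁻¹⁹ J.
Energy delivered: (102 mW)(678 s) = 69.16 J.
Photons incident: 69.16 / 6.850×10⁻¹⁹ = 1.010×10²⁰, i.e. 1.010×10²⁰/6.022×10²³ = 1.677×10⁻⁴ mol.
Fraction absorbed: 1 − 10^(−0.276) = 0.4703.
Photons absorbed: 0.4703 × 1.677×10⁻⁴ = 7.887×10⁻⁵ mol.
Product: Φ × n_abs = 0.149 × 7.887×10⁻⁵ = 1.175×10⁻⁵ mol.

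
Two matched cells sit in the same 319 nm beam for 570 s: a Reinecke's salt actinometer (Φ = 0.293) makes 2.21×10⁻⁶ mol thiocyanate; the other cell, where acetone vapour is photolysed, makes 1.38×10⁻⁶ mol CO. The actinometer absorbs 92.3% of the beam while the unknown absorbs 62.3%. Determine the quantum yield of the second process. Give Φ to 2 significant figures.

Φ = 0.27

Photons absorbed by the actinometer: 2.21×10⁻⁶ / 0.293 = 7.543×10⁻⁶ mol.
Incident flux: 7.543×10⁻⁶ / 0.923 = 8.172×10⁻⁶ einstein.
Absorbed by unknown: 0.623 × 8.172×10⁻⁶ = 5.091×10⁻⁶ mol.
Φ(unknown) = 1.38×10⁻⁶ / 5.091×10⁻⁶ = 0.27.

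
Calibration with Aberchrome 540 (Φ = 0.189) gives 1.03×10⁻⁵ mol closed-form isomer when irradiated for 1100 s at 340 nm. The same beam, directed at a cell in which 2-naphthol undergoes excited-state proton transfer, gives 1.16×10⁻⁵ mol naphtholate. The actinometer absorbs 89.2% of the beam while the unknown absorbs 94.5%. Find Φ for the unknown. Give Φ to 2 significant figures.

Φ = 0.20

Photons absorbed by the actinometer: 1.03×10⁻⁵ / 0.189 = 5.450×10⁻⁵ mol.
Incident flux: 5.450×10⁻⁵ / 0.892 = 6.110×10⁻⁵ einstein.
Absorbed by unknown: 0.945 × 6.110×10⁻⁵ = 5.774×10⁻⁵ mol.
Φ(unknown) = 1.16×10⁻⁵ / 5.774×10⁻⁵ = 0.20.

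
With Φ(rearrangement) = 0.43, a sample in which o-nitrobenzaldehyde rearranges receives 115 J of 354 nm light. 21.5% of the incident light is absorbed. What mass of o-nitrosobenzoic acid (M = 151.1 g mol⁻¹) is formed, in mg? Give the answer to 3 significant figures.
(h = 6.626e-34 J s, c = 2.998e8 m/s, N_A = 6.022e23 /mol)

Photon energy at 354 nm: hc/λ = (6.626e-34)(2.998e8)/(354e-9) = 5.612e-19 J.
Photons incident: 115 / 5.612e-19 = 2.049e20, i.e. 2.049e20/6.022e23 = 3.403e-4 mol.
Photons absorbed: 0.215 × 3.403e-4 = 7.316e-5 mol.
Product: Φ × n_abs = 0.43 × 7.316e-5 = 3.146e-5 mol.
Mass: 3.146e-5 × 151.1 = 0.004754 g = 4.75 mg.

4.75 mg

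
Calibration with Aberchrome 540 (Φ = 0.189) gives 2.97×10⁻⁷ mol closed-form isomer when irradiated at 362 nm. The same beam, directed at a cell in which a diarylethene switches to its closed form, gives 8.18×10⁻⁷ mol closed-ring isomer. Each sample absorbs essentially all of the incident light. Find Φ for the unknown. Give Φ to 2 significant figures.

Photons absorbed by the actinometer: 2.97×10⁻⁷ / 0.189 = 1.571×10⁻⁶ mol.
Φ(unknown) = 8.18×10⁻⁷ / 1.571×10⁻⁶ = 0.52.

Φ = 0.52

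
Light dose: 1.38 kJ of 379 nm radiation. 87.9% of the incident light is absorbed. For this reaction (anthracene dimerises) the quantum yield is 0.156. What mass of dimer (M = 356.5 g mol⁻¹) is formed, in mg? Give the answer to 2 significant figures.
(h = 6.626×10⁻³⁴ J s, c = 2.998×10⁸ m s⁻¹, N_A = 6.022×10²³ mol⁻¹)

210 mg

Photon energy at 379 nm: hc/λ = (6.626×10⁻³⁴)(2.998×10⁸)/(379×10⁻⁹) = 5.241×10⁻¹⁹ J.
Incident energy: 1.38 kJ = 1380 J.
Photons incident: 1380 / 5.241×10⁻¹⁹ = 2.633×10²¹, i.e. 2.633×10²¹/6.022×10²³ = 0.004372 mol.
Photons absorbed: 0.879 × 0.004372 = 0.003843 mol.
Product: Φ × n_abs = 0.156 × 0.003843 = 5.995×10⁻⁴ mol.
Mass: 5.995×10⁻⁴ × 356.5 = 0.2137 g = 210 mg.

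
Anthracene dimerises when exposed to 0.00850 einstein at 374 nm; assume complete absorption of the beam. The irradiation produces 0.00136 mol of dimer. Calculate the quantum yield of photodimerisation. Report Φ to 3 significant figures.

Φ = 0.00136 mol / 0.00850 mol photons = 0.160.

Φ = 0.160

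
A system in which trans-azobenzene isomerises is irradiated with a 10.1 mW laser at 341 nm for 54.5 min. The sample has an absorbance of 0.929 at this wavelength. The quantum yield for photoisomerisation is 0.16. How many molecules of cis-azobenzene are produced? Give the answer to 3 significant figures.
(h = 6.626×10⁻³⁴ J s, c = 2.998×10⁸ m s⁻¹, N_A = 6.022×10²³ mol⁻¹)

8.00×10¹⁸ molecules

Photon energy at 341 nm: hc/λ = (6.626×10⁻³⁴)(2.998×10⁸)/(341×10⁻⁹) = 5.825×10⁻¹⁹ J.
Energy delivered: (10.1 mW)(3270 s) = 33.03 J.
Photons incident: 33.03 / 5.825×10⁻¹⁹ = 5.670×10¹⁹, i.e. 5.670×10¹⁹/6.022×10²³ = 9.415×10⁻⁵ mol.
Fraction absorbed: 1 − 10^(−0.929) = 0.8822.
Photons absorbed: 0.8822 × 9.415×10⁻⁵ = 8.306×10⁻⁵ mol.
Product: Φ × n_abs = 0.16 × 8.306×10⁻⁵ = 1.329×10⁻⁵ mol.
As a count: 1.329×10⁻⁵ × 6.022×10²³ = 8.00×10¹⁸.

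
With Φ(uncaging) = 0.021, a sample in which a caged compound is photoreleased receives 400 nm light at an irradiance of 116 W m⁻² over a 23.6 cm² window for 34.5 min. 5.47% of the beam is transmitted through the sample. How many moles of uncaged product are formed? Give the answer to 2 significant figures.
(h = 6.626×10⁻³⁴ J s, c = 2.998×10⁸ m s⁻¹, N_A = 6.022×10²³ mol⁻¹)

Photon energy at 400 nm: hc/λ = (6.626×10⁻³⁴)(2.998×10⁸)/(400×10⁻⁹) = 4.966×10⁻¹⁹ J.
Energy delivered: (116 W m⁻²)(23.6×10⁻⁴ m²)(2070 s) = 566.7 J.
Photons incident: 566.7 / 4.966×10⁻¹⁹ = 1.141×10²¹, i.e. 1.141×10²¹/6.022×10²³ = 0.001895 mol.
Fraction absorbed: 1 − 5.47/100 = 0.9453.
Photons absorbed: 0.9453 × 0.001895 = 0.001791 mol.
Product: Φ × n_abs = 0.021 × 0.001791 = 3.761×10⁻⁵ mol.

3.8×10⁻⁵ mol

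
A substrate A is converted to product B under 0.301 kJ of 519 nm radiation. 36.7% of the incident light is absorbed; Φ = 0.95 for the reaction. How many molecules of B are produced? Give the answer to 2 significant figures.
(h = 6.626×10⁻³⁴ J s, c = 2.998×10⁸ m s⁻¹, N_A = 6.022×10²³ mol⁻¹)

Photon energy at 519 nm: hc/λ = (6.626×10⁻³⁴)(2.998×10⁸)/(519×10⁻⁹) = 3.828×10⁻¹⁹ J.
Incident energy: 0.301 kJ = 301 J.
Photons incident: 301 / 3.828×10⁻¹⁹ = 7.863×10²⁰, i.e. 7.863×10²⁰/6.022×10²³ = 0.001306 mol.
Photons absorbed: 0.367 × 0.001306 = 4.793×10⁻⁴ mol.
Product: Φ × n_abs = 0.95 × 4.793×10⁻⁴ = 4.553×10⁻⁴ mol.
As a count: 4.553×10⁻⁴ × 6.022×10²³ = 2.7×10²⁰.

2.7×10²⁰ molecules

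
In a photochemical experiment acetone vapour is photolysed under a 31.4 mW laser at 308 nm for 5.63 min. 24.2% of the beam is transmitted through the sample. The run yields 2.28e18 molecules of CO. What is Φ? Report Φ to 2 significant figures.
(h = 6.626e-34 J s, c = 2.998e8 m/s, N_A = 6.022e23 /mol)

Φ = 0.18

Product: 2.28e18 / 6.022e23 = 3.786e-6 mol.
Photon energy at 308 nm: hc/λ = (6.626e-34)(2.998e8)/(308e-9) = 6.450e-19 J.
Energy delivered: (31.4 mW)(337.8 s) = 10.61 J.
Photons incident: 10.61 / 6.450e-19 = 1.645e19, i.e. 1.645e19/6.022e23 = 2.732e-5 mol.
Fraction absorbed: 1 − 24.2/100 = 0.7580.
Photons absorbed: 0.7580 × 2.732e-5 = 2.071e-5 mol.
Φ = 3.786e-6 mol / 2.071e-5 mol photons = 0.18.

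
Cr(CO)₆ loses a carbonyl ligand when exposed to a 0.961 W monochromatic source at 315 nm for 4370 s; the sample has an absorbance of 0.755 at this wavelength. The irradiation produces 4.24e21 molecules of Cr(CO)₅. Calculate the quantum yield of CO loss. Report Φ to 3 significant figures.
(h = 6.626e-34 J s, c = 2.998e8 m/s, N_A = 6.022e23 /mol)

Product: 4.24e21 / 6.022e23 = 0.007041 mol.
Photon energy at 315 nm: hc/λ = (6.626e-34)(2.998e8)/(315e-9) = 6.306e-19 J.
Energy delivered: (0.961 W)(4370 s) = 4200 J.
Photons incident: 4200 / 6.306e-19 = 6.660e21, i.e. 6.660e21/6.022e23 = 0.01106 mol.
Fraction absorbed: 1 − 10^(−0.755) = 0.8242.
Photons absorbed: 0.8242 × 0.01106 = 0.009116 mol.
Φ = 0.007041 mol / 0.009116 mol photons = 0.772.

Φ = 0.772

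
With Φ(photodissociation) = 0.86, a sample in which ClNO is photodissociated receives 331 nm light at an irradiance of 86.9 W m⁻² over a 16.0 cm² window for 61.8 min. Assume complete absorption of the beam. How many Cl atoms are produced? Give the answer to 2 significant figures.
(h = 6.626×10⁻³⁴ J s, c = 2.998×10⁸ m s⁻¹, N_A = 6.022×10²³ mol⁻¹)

Photon energy at 331 nm: hc/λ = (6.626×10⁻³⁴)(2.998×10⁸)/(331×10⁻⁹) = 6.001×10⁻¹⁹ J.
Energy delivered: (86.9 W m⁻²)(16.0×10⁻⁴ m²)(3708 s) = 515.6 J.
Photons incident: 515.6 / 6.001×10⁻¹⁹ = 8.592×10²⁰, i.e. 8.592×10²⁰/6.022×10²³ = 0.001427 mol.
Product: Φ × n_abs = 0.86 × 0.001427 = 0.001227 mol.
As a count: 0.001227 × 6.022×10²³ = 7.4×10²⁰.

7.4×10²⁰ atoms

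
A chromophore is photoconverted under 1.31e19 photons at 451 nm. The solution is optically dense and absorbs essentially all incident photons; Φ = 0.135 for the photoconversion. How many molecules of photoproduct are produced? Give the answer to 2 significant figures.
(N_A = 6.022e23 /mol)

1.8e18 molecules

Moles of photons: 1.31e19 / 6.022e23 = 2.175e-5 mol.
Product: Φ × n_abs = 0.135 × 2.175e-5 = 2.936e-6 mol.
As a count: 2.936e-6 × 6.022e23 = 1.8e18.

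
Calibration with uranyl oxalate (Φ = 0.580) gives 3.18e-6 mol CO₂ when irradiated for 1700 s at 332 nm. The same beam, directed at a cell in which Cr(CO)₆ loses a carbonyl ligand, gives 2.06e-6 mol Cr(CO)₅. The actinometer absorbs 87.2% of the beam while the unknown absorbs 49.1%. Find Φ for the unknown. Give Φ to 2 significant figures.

Photons absorbed by the actinometer: 3.18e-6 / 0.580 = 5.483e-6 mol.
Incident flux: 5.483e-6 / 0.872 = 6.288e-6 einstein.
Absorbed by unknown: 0.491 × 6.288e-6 = 3.087e-6 mol.
Φ(unknown) = 2.06e-6 / 3.087e-6 = 0.67.

Φ = 0.67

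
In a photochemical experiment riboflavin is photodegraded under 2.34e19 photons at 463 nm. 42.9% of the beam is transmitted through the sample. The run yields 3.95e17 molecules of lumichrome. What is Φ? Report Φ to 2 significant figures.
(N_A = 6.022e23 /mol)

Φ = 0.030

Product: 3.95e17 / 6.022e23 = 6.559e-7 mol.
Moles of photons: 2.34e19 / 6.022e23 = 3.886e-5 mol.
Fraction absorbed: 1 − 42.9/100 = 0.5710.
Photons absorbed: 0.5710 × 3.886e-5 = 2.219e-5 mol.
Φ = 6.559e-7 mol / 2.219e-5 mol photons = 0.030.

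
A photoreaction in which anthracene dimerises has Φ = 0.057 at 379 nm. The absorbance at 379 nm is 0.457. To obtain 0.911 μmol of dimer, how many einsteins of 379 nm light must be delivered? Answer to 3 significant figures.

2.46×10⁻⁵ einstein

Product: 0.911 μmol = 9.11×10⁻⁷ mol.
Photons that must be absorbed: 9.11×10⁻⁷ / 0.057 = 1.598×10⁻⁵ mol.
Fraction absorbed: 1 − 10^(−0.457) = 0.6509.
Incident photons needed: 1.598×10⁻⁵ / 0.6509 = 2.455×10⁻⁵ mol.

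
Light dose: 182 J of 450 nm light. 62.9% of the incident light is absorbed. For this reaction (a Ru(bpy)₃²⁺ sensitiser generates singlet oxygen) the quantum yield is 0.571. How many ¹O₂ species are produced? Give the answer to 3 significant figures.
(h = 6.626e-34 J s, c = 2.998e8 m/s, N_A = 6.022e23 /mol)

1.48e20 species

Photon energy at 450 nm: hc/λ = (6.626e-34)(2.998e8)/(450e-9) = 4.414e-19 J.
Photons incident: 182 / 4.414e-19 = 4.123e20, i.e. 4.123e20/6.022e23 = 6.847e-4 mol.
Photons absorbed: 0.629 × 6.847e-4 = 4.307e-4 mol.
Product: Φ × n_abs = 0.571 × 4.307e-4 = 2.459e-4 mol.
As a count: 2.459e-4 × 6.022e23 = 1.48e20.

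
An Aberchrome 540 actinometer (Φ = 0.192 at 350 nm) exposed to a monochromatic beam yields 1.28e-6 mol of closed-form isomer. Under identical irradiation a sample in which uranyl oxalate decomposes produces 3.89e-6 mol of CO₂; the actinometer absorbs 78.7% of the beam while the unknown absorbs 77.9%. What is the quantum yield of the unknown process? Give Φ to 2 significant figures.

Photons absorbed by the actinometer: 1.28e-6 / 0.192 = 6.667e-6 mol.
Incident flux: 6.667e-6 / 0.787 = 8.471e-6 einstein.
Absorbed by unknown: 0.779 × 8.471e-6 = 6.599e-6 mol.
Φ(unknown) = 3.89e-6 / 6.599e-6 = 0.59.

Φ = 0.59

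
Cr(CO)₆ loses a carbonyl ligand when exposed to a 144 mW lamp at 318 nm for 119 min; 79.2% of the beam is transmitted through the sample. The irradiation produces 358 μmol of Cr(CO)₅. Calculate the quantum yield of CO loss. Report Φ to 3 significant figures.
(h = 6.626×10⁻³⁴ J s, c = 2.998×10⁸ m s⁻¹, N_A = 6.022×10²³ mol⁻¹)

Product: 358 μmol = 3.58×10⁻⁴ mol.
Photon energy at 318 nm: hc/λ = (6.626×10⁻³⁴)(2.998×10⁸)/(318×10⁻⁹) = 6.247×10⁻¹⁹ J.
Energy delivered: (144 mW)(7140 s) = 1028 J.
Photons incident: 1028 / 6.247×10⁻¹⁹ = 1.646×10²¹, i.e. 1.646×10²¹/6.022×10²³ = 0.002733 mol.
Fraction absorbed: 1 − 79.2/100 = 0.2080.
Photons absorbed: 0.2080 × 0.002733 = 5.685×10⁻⁴ mol.
Φ = 3.58×10⁻⁴ mol / 5.685×10⁻⁴ mol photons = 0.630.

Φ = 0.630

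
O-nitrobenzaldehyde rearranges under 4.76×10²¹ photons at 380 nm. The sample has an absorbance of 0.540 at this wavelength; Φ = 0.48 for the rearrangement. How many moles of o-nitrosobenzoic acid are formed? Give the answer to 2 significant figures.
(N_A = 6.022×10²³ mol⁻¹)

Moles of photons: 4.76×10²¹ / 6.022×10²³ = 0.007904 mol.
Fraction absorbed: 1 − 10^(−0.540) = 0.7116.
Photons absorbed: 0.7116 × 0.007904 = 0.005624 mol.
Product: Φ × n_abs = 0.48 × 0.005624 = 0.002700 mol.

0.0027 mol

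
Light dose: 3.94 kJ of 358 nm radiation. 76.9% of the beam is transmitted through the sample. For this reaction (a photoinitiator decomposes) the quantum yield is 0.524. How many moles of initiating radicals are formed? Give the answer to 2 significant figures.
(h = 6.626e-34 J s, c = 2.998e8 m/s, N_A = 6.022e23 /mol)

Photon energy at 358 nm: hc/λ = (6.626e-34)(2.998e8)/(358e-9) = 5.549e-19 J.
Incident energy: 3.94 kJ = 3940 J.
Photons incident: 3940 / 5.549e-19 = 7.100e21, i.e. 7.100e21/6.022e23 = 0.01179 mol.
Fraction absorbed: 1 − 76.9/100 = 0.2310.
Photons absorbed: 0.2310 × 0.01179 = 0.002723 mol.
Product: Φ × n_abs = 0.524 × 0.002723 = 0.001427 mol.

0.0014 mol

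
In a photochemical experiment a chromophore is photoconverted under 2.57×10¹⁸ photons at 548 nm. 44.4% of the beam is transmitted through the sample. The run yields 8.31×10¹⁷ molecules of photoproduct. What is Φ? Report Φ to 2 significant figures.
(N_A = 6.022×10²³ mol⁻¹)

Φ = 0.58

Product: 8.31×10¹⁷ / 6.022×10²³ = 1.380×10⁻⁶ mol.
Moles of photons: 2.57×10¹⁸ / 6.022×10²³ = 4.268×10⁻⁶ mol.
Fraction absorbed: 1 − 44.4/100 = 0.5560.
Photons absorbed: 0.5560 × 4.268×10⁻⁶ = 2.373×10⁻⁶ mol.
Φ = 1.380×10⁻⁶ mol / 2.373×10⁻⁶ mol photons = 0.58.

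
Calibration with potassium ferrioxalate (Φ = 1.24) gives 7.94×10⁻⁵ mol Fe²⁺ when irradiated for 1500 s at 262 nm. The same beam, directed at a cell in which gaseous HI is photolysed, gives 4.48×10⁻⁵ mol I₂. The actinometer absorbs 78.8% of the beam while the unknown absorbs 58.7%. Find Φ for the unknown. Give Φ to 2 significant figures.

Φ = 0.94

Photons absorbed by the actinometer: 7.94×10⁻⁵ / 1.24 = 6.403×10⁻⁵ mol.
Incident flux: 6.403×10⁻⁵ / 0.788 = 8.126×10⁻⁵ einstein.
Absorbed by unknown: 0.587 × 8.126×10⁻⁵ = 4.770×10⁻⁵ mol.
Φ(unknown) = 4.48×10⁻⁵ / 4.770×10⁻⁵ = 0.94.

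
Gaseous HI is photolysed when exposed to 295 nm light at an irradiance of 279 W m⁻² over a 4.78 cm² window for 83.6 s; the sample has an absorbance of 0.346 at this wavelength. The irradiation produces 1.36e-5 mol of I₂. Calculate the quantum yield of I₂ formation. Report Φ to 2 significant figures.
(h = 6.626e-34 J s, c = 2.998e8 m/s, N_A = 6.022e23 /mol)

Photon energy at 295 nm: hc/λ = (6.626e-34)(2.998e8)/(295e-9) = 6.734e-19 J.
Energy delivered: (279 W m⁻²)(4.78e-4 m²)(83.6 s) = 11.15 J.
Photons incident: 11.15 / 6.734e-19 = 1.656e19, i.e. 1.656e19/6.022e23 = 2.750e-5 mol.
Fraction absorbed: 1 − 10^(−0.346) = 0.5492.
Photons absorbed: 0.5492 × 2.750e-5 = 1.510e-5 mol.
Φ = 1.36e-5 mol / 1.510e-5 mol photons = 0.90.

Φ = 0.90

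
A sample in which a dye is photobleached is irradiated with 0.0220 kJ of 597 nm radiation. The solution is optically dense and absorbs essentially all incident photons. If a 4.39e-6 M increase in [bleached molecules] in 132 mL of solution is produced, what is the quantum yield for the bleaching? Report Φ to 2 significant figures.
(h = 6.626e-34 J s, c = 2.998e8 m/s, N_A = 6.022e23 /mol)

Product: (4.39e-6 M)(0.132 L) = 5.795e-7 mol.
Photon energy at 597 nm: hc/λ = (6.626e-34)(2.998e8)/(597e-9) = 3.327e-19 J.
Incident energy: 0.0220 kJ = 22.0 J.
Photons incident: 22.0 / 3.327e-19 = 6.613e19, i.e. 6.613e19/6.022e23 = 1.098e-4 mol.
Φ = 5.795e-7 mol / 1.098e-4 mol photons = 0.0053.

Φ = 0.0053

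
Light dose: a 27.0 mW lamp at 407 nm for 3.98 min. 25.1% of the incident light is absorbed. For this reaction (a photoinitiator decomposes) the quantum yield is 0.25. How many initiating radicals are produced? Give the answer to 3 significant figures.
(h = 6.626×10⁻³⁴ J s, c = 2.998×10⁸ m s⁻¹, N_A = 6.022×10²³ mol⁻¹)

8.29×10¹⁷ initiating radicals

Photon energy at 407 nm: hc/λ = (6.626×10⁻³⁴)(2.998×10⁸)/(407×10⁻⁹) = 4.881×10⁻¹⁹ J.
Energy delivered: (27.0 mW)(238.8 s) = 6.448 J.
Photons incident: 6.448 / 4.881×10⁻¹⁹ = 1.321×10¹⁹, i.e. 1.321×10¹⁹/6.022×10²³ = 2.194×10⁻⁵ mol.
Photons absorbed: 0.251 × 2.194×10⁻⁵ = 5.507×10⁻⁶ mol.
Product: Φ × n_abs = 0.25 × 5.507×10⁻⁶ = 1.377×10⁻⁶ mol.
As a count: 1.377×10⁻⁶ × 6.022×10²³ = 8.29×10¹⁷.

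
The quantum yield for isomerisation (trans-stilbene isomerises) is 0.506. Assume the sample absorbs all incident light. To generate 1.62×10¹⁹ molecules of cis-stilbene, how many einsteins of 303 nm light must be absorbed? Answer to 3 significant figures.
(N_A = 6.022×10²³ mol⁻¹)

5.32×10⁻⁵ einstein

Product: 1.62×10¹⁹ / 6.022×10²³ = 2.690×10⁻⁵ mol.
Photons that must be absorbed: 2.690×10⁻⁵ / 0.506 = 5.316×10⁻⁵ mol.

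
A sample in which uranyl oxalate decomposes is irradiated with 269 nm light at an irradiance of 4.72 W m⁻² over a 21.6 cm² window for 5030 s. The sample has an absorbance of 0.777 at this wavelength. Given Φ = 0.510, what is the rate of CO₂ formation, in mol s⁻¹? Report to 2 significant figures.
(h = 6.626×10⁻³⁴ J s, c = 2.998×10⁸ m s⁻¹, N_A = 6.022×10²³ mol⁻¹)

Photon energy at 269 nm: hc/λ = (6.626×10⁻³⁴)(2.998×10⁸)/(269×10⁻⁹) = 7.385×10⁻¹⁹ J.
Energy delivered: (4.72 W m⁻²)(21.6×10⁻⁴ m²)(5030 s) = 51.28 J.
Photons incident: 51.28 / 7.385×10⁻¹⁹ = 6.944×10¹⁹, i.e. 6.944×10¹⁹/6.022×10²³ = 1.153×10⁻⁴ mol.
Fraction absorbed: 1 − 10^(−0.777) = 0.8329.
Photons absorbed: 0.8329 × 1.153×10⁻⁴ = 9.603×10⁻⁵ mol.
Product formed: 0.510 × 9.603×10⁻⁵ = 4.898×10⁻⁵ mol.
Rate: 4.898×10⁻⁵ / 5030 s = 9.7×10⁻⁹ mol s⁻¹.

9.7×10⁻⁹ mol s⁻¹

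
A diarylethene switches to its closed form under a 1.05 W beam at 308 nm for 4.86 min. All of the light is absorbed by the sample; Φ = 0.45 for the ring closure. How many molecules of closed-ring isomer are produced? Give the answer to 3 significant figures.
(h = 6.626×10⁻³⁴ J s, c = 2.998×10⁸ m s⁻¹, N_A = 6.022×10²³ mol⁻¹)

2.14×10²⁰ molecules

Photon energy at 308 nm: hc/λ = (6.626×10⁻³⁴)(2.998×10⁸)/(308×10⁻⁹) = 6.450×10⁻¹⁹ J.
Energy delivered: (1.05 W)(291.6 s) = 306.2 J.
Photons incident: 306.2 / 6.450×10⁻¹⁹ = 4.747×10²⁰, i.e. 4.747×10²⁰/6.022×10²³ = 7.883×10⁻⁴ mol.
Product: Φ × n_abs = 0.45 × 7.883×10⁻⁴ = 3.547×10⁻⁴ mol.
As a count: 3.547×10⁻⁴ × 6.022×10²³ = 2.14×10²⁰.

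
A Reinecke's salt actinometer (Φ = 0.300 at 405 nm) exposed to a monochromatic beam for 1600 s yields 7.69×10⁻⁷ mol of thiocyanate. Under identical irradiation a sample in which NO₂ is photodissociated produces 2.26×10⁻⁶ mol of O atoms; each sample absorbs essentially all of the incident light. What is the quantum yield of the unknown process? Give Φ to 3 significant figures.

Φ = 0.882

Photons absorbed by the actinometer: 7.69×10⁻⁷ / 0.300 = 2.563×10⁻⁶ mol.
Φ(unknown) = 2.26×10⁻⁶ / 2.563×10⁻⁶ = 0.882.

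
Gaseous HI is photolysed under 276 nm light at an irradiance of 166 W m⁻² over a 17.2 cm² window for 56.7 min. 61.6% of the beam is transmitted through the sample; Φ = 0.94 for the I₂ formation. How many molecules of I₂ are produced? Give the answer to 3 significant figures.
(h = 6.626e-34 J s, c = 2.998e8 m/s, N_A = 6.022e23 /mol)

Photon energy at 276 nm: hc/λ = (6.626e-34)(2.998e8)/(276e-9) = 7.197e-19 J.
Energy delivered: (166 W m⁻²)(17.2e-4 m²)(3402 s) = 971.3 J.
Photons incident: 971.3 / 7.197e-19 = 1.350e21, i.e. 1.350e21/6.022e23 = 0.002242 mol.
Fraction absorbed: 1 − 61.6/100 = 0.3840.
Photons absorbed: 0.3840 × 0.002242 = 8.609e-4 mol.
Product: Φ × n_abs = 0.94 × 8.609e-4 = 8.092e-4 mol.
As a count: 8.092e-4 × 6.022e23 = 4.87e20.

4.87e20 molecules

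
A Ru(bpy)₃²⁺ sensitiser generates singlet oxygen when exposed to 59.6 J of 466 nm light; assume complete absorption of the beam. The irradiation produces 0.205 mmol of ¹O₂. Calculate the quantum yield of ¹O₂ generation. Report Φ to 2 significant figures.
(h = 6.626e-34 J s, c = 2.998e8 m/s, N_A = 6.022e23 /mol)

Product: 0.205 mmol = 2.05e-4 mol.
Photon energy at 466 nm: hc/λ = (6.626e-34)(2.998e8)/(466e-9) = 4.263e-19 J.
Photons incident: 59.6 / 4.263e-19 = 1.398e20, i.e. 1.398e20/6.022e23 = 2.321e-4 mol.
Φ = 2.05e-4 mol / 2.321e-4 mol photons = 0.88.

Φ = 0.88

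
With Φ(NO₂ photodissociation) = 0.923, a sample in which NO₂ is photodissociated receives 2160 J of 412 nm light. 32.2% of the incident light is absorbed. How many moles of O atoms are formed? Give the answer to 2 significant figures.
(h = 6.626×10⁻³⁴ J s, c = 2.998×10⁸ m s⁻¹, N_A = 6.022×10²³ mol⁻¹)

0.0022 mol

Photon energy at 412 nm: hc/λ = (6.626×10⁻³⁴)(2.998×10⁸)/(412×10⁻⁹) = 4.822×10⁻¹⁹ J.
Photons incident: 2160 / 4.822×10⁻¹⁹ = 4.479×10²¹, i.e. 4.479×10²¹/6.022×10²³ = 0.007438 mol.
Photons absorbed: 0.322 × 0.007438 = 0.002395 mol.
Product: Φ × n_abs = 0.923 × 0.002395 = 0.002211 mol.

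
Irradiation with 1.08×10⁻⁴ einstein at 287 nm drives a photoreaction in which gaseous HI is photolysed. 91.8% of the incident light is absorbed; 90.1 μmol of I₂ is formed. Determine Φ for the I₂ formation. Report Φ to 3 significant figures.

Product: 90.1 μmol = 9.01×10⁻⁵ mol.
Photons absorbed: 0.918 × 1.08×10⁻⁴ = 9.914×10⁻⁵ mol.
Φ = 9.01×10⁻⁵ mol / 9.914×10⁻⁵ mol photons = 0.909.

Φ = 0.909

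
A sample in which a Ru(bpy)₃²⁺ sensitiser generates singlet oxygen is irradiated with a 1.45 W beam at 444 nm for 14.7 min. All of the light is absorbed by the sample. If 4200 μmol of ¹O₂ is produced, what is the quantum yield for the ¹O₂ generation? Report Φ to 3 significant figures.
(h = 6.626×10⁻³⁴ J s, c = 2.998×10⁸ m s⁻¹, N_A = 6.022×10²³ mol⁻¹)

Φ = 0.885

Product: 4200 μmol = 0.00420 mol.
Photon energy at 444 nm: hc/λ = (6.626×10⁻³⁴)(2.998×10⁸)/(444×10⁻⁹) = 4.474×10⁻¹⁹ J.
Energy delivered: (1.45 W)(882 s) = 1279 J.
Photons incident: 1279 / 4.474×10⁻¹⁹ = 2.859×10²¹, i.e. 2.859×10²¹/6.022×10²³ = 0.004748 mol.
Φ = 0.00420 mol / 0.004748 mol photons = 0.885.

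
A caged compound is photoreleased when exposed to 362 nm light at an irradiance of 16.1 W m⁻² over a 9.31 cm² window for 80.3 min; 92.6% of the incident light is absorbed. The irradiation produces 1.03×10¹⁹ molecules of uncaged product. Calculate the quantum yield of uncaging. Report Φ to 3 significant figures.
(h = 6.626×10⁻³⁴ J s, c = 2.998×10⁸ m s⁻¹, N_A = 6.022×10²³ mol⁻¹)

Product: 1.03×10¹⁹ / 6.022×10²³ = 1.710×10⁻⁵ mol.
Photon energy at 362 nm: hc/λ = (6.626×10⁻³⁴)(2.998×10⁸)/(362×10⁻⁹) = 5.487×10⁻¹⁹ J.
Energy delivered: (16.1 W m⁻²)(9.31×10⁻⁴ m²)(4818 s) = 72.22 J.
Photons incident: 72.22 / 5.487×10⁻¹⁹ = 1.316×10²⁰, i.e. 1.316×10²⁰/6.022×10²³ = 2.185×10⁻⁴ mol.
Photons absorbed: 0.926 × 2.185×10⁻⁴ = 2.023×10⁻⁴ mol.
Φ = 1.710×10⁻⁵ mol / 2.023×10⁻⁴ mol photons = 0.0845.

Φ = 0.0845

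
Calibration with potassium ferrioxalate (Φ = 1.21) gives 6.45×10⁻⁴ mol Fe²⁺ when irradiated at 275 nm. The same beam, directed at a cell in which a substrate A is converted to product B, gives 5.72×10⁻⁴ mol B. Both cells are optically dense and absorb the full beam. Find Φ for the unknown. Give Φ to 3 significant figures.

Φ = 1.07

Photons absorbed by the actinometer: 6.45×10⁻⁴ / 1.21 = 5.331×10⁻⁴ mol.
Φ(unknown) = 5.72×10⁻⁴ / 5.331×10⁻⁴ = 1.07.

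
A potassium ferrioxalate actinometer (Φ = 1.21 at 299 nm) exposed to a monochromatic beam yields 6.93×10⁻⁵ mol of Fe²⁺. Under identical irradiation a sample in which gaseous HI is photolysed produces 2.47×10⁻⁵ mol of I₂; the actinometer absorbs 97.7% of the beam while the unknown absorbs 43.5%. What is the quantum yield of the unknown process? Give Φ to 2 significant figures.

Photons absorbed by the actinometer: 6.93×10⁻⁵ / 1.21 = 5.727×10⁻⁵ mol.
Incident flux: 5.727×10⁻⁵ / 0.977 = 5.862×10⁻⁵ einstein.
Absorbed by unknown: 0.435 × 5.862×10⁻⁵ = 2.550×10⁻⁵ mol.
Φ(unknown) = 2.47×10⁻⁵ / 2.550×10⁻⁵ = 0.97.

Φ = 0.97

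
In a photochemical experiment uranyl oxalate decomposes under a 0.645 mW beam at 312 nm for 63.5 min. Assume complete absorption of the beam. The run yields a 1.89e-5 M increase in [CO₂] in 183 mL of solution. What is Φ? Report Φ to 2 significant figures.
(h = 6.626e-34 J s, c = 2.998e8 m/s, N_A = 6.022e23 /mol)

Product: (1.89e-5 M)(0.183 L) = 3.459e-6 mol.
Photon energy at 312 nm: hc/λ = (6.626e-34)(2.998e8)/(312e-9) = 6.367e-19 J.
Energy delivered: (0.645 mW)(3810 s) = 2.457 J.
Photons incident: 2.457 / 6.367e-19 = 3.859e18, i.e. 3.859e18/6.022e23 = 6.408e-6 mol.
Φ = 3.459e-6 mol / 6.408e-6 mol photons = 0.54.

Φ = 0.54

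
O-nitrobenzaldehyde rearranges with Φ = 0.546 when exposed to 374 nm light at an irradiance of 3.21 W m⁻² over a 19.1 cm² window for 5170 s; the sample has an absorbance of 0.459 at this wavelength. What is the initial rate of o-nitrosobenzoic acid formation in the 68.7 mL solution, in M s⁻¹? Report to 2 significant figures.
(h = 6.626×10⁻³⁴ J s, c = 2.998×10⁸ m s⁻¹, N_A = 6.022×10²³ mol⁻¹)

9.9×10⁻⁸ M s⁻¹

Photon energy at 374 nm: hc/λ = (6.626×10⁻³⁴)(2.998×10⁸)/(374×10⁻⁹) = 5.311×10⁻¹⁹ J.
Energy delivered: (3.21 W m⁻²)(19.1×10⁻⁴ m²)(5170 s) = 31.70 J.
Photons incident: 31.70 / 5.311×10⁻¹⁹ = 5.969×10¹⁹, i.e. 5.969×10¹⁹/6.022×10²³ = 9.912×10⁻⁵ mol.
Fraction absorbed: 1 − 10^(−0.459) = 0.6525.
Photons absorbed: 0.6525 × 9.912×10⁻⁵ = 6.468×10⁻⁵ mol.
Product formed: 0.546 × 6.468×10⁻⁵ = 3.532×10⁻⁵ mol.
Rate: 3.532×10⁻⁵ mol / (5170 s × 0.0687 L) = 9.9×10⁻⁸ M s⁻¹.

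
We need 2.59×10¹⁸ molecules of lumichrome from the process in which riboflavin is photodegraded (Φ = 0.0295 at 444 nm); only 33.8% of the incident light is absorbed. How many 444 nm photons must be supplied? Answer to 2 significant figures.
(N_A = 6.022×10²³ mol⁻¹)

Product: 2.59×10¹⁸ / 6.022×10²³ = 4.301×10⁻⁶ mol.
Photons that must be absorbed: 4.301×10⁻⁶ / 0.0295 = 1.458×10⁻⁴ mol.
Incident photons needed: 1.458×10⁻⁴ / 0.338 = 4.314×10⁻⁴ mol.
Photon count: 4.314×10⁻⁴ × 6.022×10²³ = 2.6×10²⁰.

2.6×10²⁰ photons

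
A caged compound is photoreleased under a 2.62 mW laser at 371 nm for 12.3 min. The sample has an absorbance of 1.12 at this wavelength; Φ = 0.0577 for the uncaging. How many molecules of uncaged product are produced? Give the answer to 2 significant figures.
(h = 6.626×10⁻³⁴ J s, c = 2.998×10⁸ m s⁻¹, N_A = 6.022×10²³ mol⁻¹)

1.9×10¹⁷ molecules

Photon energy at 371 nm: hc/λ = (6.626×10⁻³⁴)(2.998×10⁸)/(371×10⁻⁹) = 5.354×10⁻¹⁹ J.
Energy delivered: (2.62 mW)(738 s) = 1.934 J.
Photons incident: 1.934 / 5.354×10⁻¹⁹ = 3.612×10¹⁸, i.e. 3.612×10¹⁸/6.022×10²³ = 5.998×10⁻⁶ mol.
Fraction absorbed: 1 − 10^(−1.12) = 0.9241.
Photons absorbed: 0.9241 × 5.998×10⁻⁶ = 5.543×10⁻⁶ mol.
Product: Φ × n_abs = 0.0577 × 5.543×10⁻⁶ = 3.198×10⁻⁷ mol.
As a count: 3.198×10⁻⁷ × 6.022×10²³ = 1.9×10¹⁷.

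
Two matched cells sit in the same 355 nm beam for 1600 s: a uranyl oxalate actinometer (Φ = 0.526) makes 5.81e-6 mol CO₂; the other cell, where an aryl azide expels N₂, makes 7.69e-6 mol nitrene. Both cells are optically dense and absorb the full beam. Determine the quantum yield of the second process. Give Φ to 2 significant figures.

Photons absorbed by the actinometer: 5.81e-6 / 0.526 = 1.105e-5 mol.
Φ(unknown) = 7.69e-6 / 1.105e-5 = 0.70.

Φ = 0.70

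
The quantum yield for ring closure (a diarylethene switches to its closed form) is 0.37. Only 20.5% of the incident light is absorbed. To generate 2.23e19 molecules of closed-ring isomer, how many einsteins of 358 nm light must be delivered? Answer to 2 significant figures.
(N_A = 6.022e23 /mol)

4.9e-4 einstein

Product: 2.23e19 / 6.022e23 = 3.703e-5 mol.
Photons that must be absorbed: 3.703e-5 / 0.37 = 1.001e-4 mol.
Incident photons needed: 1.001e-4 / 0.205 = 4.883e-4 mol.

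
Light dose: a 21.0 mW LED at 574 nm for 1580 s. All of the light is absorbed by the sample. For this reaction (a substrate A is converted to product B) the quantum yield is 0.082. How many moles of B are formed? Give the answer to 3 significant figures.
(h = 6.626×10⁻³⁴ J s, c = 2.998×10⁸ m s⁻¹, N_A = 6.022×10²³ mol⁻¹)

Photon energy at 574 nm: hc/λ = (6.626×10⁻³⁴)(2.998×10⁸)/(574×10⁻⁹) = 3.461×10⁻¹⁹ J.
Energy delivered: (21.0 mW)(1580 s) = 33.18 J.
Photons incident: 33.18 / 3.461×10⁻¹⁹ = 9.587×10¹⁹, i.e. 9.587×10¹⁹/6.022×10²³ = 1.592×10⁻⁴ mol.
Product: Φ × n_abs = 0.082 × 1.592×10⁻⁴ = 1.305×10⁻⁵ mol.

1.31×10⁻⁵ mol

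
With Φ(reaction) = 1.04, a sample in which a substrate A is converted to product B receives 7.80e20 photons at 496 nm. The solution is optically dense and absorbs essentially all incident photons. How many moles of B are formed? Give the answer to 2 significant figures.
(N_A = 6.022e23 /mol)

0.0013 mol

Moles of photons: 7.80e20 / 6.022e23 = 0.001295 mol.
Product: Φ × n_abs = 1.04 × 0.001295 = 0.001347 mol.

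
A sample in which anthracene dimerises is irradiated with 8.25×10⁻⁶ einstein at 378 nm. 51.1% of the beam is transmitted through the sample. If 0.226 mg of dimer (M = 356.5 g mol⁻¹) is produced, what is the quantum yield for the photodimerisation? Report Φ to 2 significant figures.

Product: 0.226 mg / 356.5 g mol⁻¹ = 6.339×10⁻⁷ mol.
Fraction absorbed: 1 − 51.1/100 = 0.4890.
Photons absorbed: 0.4890 × 8.25×10⁻⁶ = 4.034×10⁻⁶ mol.
Φ = 6.339×10⁻⁷ mol / 4.034×10⁻⁶ mol photons = 0.16.

Φ = 0.16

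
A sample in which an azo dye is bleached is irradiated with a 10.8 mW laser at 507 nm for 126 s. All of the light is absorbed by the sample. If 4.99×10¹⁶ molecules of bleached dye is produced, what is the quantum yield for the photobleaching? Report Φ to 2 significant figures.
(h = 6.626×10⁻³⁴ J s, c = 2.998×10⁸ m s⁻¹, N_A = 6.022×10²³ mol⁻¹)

Product: 4.99×10¹⁶ / 6.022×10²³ = 8.286×10⁻⁸ mol.
Photon energy at 507 nm: hc/λ = (6.626×10⁻³⁴)(2.998×10⁸)/(507×10⁻⁹) = 3.918×10⁻¹⁹ J.
Energy delivered: (10.8 mW)(126 s) = 1.361 J.
Photons incident: 1.361 / 3.918×10⁻¹⁹ = 3.474×10¹⁸, i.e. 3.474×10¹⁸/6.022×10²³ = 5.769×10⁻⁶ mol.
Φ = 8.286×10⁻⁸ mol / 5.769×10⁻⁶ mol photons = 0.014.

Φ = 0.014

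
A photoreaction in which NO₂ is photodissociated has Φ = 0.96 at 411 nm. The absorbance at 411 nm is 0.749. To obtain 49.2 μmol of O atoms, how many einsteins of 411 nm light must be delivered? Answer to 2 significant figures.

6.2e-5 einstein

Product: 49.2 μmol = 4.92e-5 mol.
Photons that must be absorbed: 4.92e-5 / 0.96 = 5.125e-5 mol.
Fraction absorbed: 1 − 10^(−0.749) = 0.8218.
Incident photons needed: 5.125e-5 / 0.8218 = 6.236e-5 mol.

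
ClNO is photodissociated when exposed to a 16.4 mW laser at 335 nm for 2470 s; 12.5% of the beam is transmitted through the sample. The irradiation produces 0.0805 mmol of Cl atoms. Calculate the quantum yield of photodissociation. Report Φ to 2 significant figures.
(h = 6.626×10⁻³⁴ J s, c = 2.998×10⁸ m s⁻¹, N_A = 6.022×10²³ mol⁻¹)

Product: 0.0805 mmol = 8.05×10⁻⁵ mol.
Photon energy at 335 nm: hc/λ = (6.626×10⁻³⁴)(2.998×10⁸)/(335×10⁻⁹) = 5.930×10⁻¹⁹ J.
Energy delivered: (16.4 mW)(2470 s) = 40.51 J.
Photons incident: 40.51 / 5.930×10⁻¹⁹ = 6.831×10¹⁹, i.e. 6.831×10¹⁹/6.022×10²³ = 1.134×10⁻⁴ mol.
Fraction absorbed: 1 − 12.5/100 = 0.8750.
Photons absorbed: 0.8750 × 1.134×10⁻⁴ = 9.923×10⁻⁵ mol.
Φ = 8.05×10⁻⁵ mol / 9.923×10⁻⁵ mol photons = 0.81.

Φ = 0.81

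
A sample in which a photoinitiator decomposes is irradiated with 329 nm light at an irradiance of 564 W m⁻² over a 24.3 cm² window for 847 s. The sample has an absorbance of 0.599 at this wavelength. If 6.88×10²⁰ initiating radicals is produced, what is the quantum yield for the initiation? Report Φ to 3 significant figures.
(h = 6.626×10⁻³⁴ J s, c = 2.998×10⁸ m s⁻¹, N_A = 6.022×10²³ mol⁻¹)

Product: 6.88×10²⁰ / 6.022×10²³ = 0.001142 mol.
Photon energy at 329 nm: hc/λ = (6.626×10⁻³⁴)(2.998×10⁸)/(329×10⁻⁹) = 6.038×10⁻¹⁹ J.
Energy delivered: (564 W m⁻²)(24.3×10⁻⁴ m²)(847 s) = 1161 J.
Photons incident: 1161 / 6.038×10⁻¹⁹ = 1.923×10²¹, i.e. 1.923×10²¹/6.022×10²³ = 0.003193 mol.
Fraction absorbed: 1 − 10^(−0.599) = 0.7482.
Photons absorbed: 0.7482 × 0.003193 = 0.002389 mol.
Φ = 0.001142 mol / 0.002389 mol photons = 0.478.

Φ = 0.478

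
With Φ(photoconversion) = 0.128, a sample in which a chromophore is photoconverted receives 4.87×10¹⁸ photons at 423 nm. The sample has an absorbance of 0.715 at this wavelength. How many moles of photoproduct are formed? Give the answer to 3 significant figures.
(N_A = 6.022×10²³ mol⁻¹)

Moles of photons: 4.87×10¹⁸ / 6.022×10²³ = 8.087×10⁻⁶ mol.
Fraction absorbed: 1 − 10^(−0.715) = 0.8072.
Photons absorbed: 0.8072 × 8.087×10⁻⁶ = 6.528×10⁻⁶ mol.
Product: Φ × n_abs = 0.128 × 6.528×10⁻⁶ = 8.356×10⁻⁷ mol.

8.36×10⁻⁷ mol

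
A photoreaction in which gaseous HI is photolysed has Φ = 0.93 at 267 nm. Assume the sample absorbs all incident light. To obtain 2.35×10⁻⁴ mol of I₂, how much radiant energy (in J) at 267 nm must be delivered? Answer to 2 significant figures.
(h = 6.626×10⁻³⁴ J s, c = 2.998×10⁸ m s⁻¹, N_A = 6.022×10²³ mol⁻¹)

Photons that must be absorbed: 2.35×10⁻⁴ / 0.93 = 2.527×10⁻⁴ mol.
Photon energy: hc/λ = 7.440×10⁻¹⁹ J; per mole, 4.480×10⁵ J mol⁻¹.
Energy required: 2.527×10⁻⁴ × 4.480×10⁵ = 110 J.

110 J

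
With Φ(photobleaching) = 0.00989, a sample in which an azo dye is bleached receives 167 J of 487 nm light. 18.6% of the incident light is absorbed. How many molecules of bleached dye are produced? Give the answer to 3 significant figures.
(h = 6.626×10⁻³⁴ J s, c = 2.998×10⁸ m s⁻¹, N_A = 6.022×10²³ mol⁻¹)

7.53×10¹⁷ molecules

Photon energy at 487 nm: hc/λ = (6.626×10⁻³⁴)(2.998×10⁸)/(487×10⁻⁹) = 4.079×10⁻¹⁹ J.
Photons incident: 167 / 4.079×10⁻¹⁹ = 4.094×10²⁰, i.e. 4.094×10²⁰/6.022×10²³ = 6.798×10⁻⁴ mol.
Photons absorbed: 0.186 × 6.798×10⁻⁴ = 1.264×10⁻⁴ mol.
Product: Φ × n_abs = 0.00989 × 1.264×10⁻⁴ = 1.250×10⁻⁶ mol.
As a count: 1.250×10⁻⁶ × 6.022×10²³ = 7.53×10¹⁷.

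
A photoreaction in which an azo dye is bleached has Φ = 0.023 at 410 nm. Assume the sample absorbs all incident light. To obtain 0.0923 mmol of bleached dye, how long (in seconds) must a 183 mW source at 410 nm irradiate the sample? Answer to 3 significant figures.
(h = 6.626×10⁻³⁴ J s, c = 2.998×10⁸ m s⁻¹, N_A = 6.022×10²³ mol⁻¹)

t ≈ 6400 s

Product: 0.0923 mmol = 9.23×10⁻⁵ mol.
Photons that must be absorbed: 9.23×10⁻⁵ / 0.023 = 0.004013 mol.
Photon energy: hc/λ = 4.845×10⁻¹⁹ J; per mole, 2.918×10⁵ J mol⁻¹.
Energy required: 0.004013 × 2.918×10⁵ = 1171 J.
Time: 1171 J / 0.183 W = 6400 s.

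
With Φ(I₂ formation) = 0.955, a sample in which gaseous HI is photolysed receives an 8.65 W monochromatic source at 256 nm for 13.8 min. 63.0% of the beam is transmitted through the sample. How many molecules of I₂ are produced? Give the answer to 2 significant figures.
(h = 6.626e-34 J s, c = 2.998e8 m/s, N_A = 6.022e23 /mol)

Photon energy at 256 nm: hc/λ = (6.626e-34)(2.998e8)/(256e-9) = 7.760e-19 J.
Energy delivered: (8.65 W)(828 s) = 7162 J.
Photons incident: 7162 / 7.760e-19 = 9.229e21, i.e. 9.229e21/6.022e23 = 0.01533 mol.
Fraction absorbed: 1 − 63.0/100 = 0.3700.
Photons absorbed: 0.3700 × 0.01533 = 0.005672 mol.
Product: Φ × n_abs = 0.955 × 0.005672 = 0.005417 mol.
As a count: 0.005417 × 6.022e23 = 3.3e21.

3.3e21 molecules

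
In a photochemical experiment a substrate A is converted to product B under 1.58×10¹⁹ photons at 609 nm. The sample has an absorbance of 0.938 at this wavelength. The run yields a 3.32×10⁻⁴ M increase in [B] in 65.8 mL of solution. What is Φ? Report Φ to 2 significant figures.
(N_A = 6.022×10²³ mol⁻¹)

Product: (3.32×10⁻⁴ M)(0.0658 L) = 2.185×10⁻⁵ mol.
Moles of photons: 1.58×10¹⁹ / 6.022×10²³ = 2.624×10⁻⁵ mol.
Fraction absorbed: 1 − 10^(−0.938) = 0.8847.
Photons absorbed: 0.8847 × 2.624×10⁻⁵ = 2.321×10⁻⁵ mol.
Φ = 2.185×10⁻⁵ mol / 2.321×10⁻⁵ mol photons = 0.94.

Φ = 0.94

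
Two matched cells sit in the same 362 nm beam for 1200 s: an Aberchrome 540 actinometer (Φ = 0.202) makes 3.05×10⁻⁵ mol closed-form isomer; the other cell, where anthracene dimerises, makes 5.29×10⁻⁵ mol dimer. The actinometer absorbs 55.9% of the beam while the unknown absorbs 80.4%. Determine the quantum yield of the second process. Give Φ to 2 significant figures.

Φ = 0.24

Photons absorbed by the actinometer: 3.05×10⁻⁵ / 0.202 = 1.510×10⁻⁴ mol.
Incident flux: 1.510×10⁻⁴ / 0.559 = 2.701×10⁻⁴ einstein.
Absorbed by unknown: 0.804 × 2.701×10⁻⁴ = 2.172×10⁻⁴ mol.
Φ(unknown) = 5.29×10⁻⁵ / 2.172×10⁻⁴ = 0.24.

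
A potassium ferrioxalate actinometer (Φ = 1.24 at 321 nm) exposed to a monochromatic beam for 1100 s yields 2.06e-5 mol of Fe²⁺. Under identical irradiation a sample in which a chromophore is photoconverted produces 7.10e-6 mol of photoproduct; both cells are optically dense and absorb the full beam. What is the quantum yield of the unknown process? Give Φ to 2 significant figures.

Photons absorbed by the actinometer: 2.06e-5 / 1.24 = 1.661e-5 mol.
Φ(unknown) = 7.10e-6 / 1.661e-5 = 0.43.

Φ = 0.43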